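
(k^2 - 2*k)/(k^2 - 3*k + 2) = k/(k - 1)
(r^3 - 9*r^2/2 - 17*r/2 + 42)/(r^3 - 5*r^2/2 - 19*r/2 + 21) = (r - 4)/(r - 2)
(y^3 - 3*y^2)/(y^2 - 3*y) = y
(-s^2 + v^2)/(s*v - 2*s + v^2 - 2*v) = (-s + v)/(v - 2)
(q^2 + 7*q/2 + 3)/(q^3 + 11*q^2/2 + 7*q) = (2*q + 3)/(q*(2*q + 7))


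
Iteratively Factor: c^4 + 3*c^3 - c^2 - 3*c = (c)*(c^3 + 3*c^2 - c - 3) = c*(c + 1)*(c^2 + 2*c - 3) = c*(c + 1)*(c + 3)*(c - 1)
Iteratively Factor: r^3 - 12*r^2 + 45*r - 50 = (r - 5)*(r^2 - 7*r + 10) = (r - 5)^2*(r - 2)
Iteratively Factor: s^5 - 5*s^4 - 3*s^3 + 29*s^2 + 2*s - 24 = (s + 2)*(s^4 - 7*s^3 + 11*s^2 + 7*s - 12) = (s + 1)*(s + 2)*(s^3 - 8*s^2 + 19*s - 12) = (s - 4)*(s + 1)*(s + 2)*(s^2 - 4*s + 3) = (s - 4)*(s - 1)*(s + 1)*(s + 2)*(s - 3)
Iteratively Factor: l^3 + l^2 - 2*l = (l)*(l^2 + l - 2) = l*(l + 2)*(l - 1)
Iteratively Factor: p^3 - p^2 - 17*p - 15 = (p + 1)*(p^2 - 2*p - 15) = (p + 1)*(p + 3)*(p - 5)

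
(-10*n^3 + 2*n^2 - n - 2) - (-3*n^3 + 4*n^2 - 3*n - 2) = -7*n^3 - 2*n^2 + 2*n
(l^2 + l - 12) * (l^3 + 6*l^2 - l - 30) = l^5 + 7*l^4 - 7*l^3 - 103*l^2 - 18*l + 360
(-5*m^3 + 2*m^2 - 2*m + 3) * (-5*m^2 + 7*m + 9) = 25*m^5 - 45*m^4 - 21*m^3 - 11*m^2 + 3*m + 27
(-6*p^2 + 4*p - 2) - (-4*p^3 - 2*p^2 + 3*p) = 4*p^3 - 4*p^2 + p - 2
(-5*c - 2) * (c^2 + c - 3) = -5*c^3 - 7*c^2 + 13*c + 6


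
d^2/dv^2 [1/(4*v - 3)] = 32/(4*v - 3)^3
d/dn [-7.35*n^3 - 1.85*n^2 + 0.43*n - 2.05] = -22.05*n^2 - 3.7*n + 0.43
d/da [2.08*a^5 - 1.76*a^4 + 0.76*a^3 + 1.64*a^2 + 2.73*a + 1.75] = 10.4*a^4 - 7.04*a^3 + 2.28*a^2 + 3.28*a + 2.73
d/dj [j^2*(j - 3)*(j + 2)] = j*(4*j^2 - 3*j - 12)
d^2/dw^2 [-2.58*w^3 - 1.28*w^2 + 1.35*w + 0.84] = -15.48*w - 2.56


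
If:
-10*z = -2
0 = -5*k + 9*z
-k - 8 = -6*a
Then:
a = 209/150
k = 9/25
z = 1/5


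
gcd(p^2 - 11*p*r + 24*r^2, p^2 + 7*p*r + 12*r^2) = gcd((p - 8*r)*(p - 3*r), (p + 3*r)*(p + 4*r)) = 1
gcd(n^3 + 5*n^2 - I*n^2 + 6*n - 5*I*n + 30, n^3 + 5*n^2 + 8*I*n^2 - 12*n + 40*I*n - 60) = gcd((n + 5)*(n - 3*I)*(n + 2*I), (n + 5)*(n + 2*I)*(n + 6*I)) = n^2 + n*(5 + 2*I) + 10*I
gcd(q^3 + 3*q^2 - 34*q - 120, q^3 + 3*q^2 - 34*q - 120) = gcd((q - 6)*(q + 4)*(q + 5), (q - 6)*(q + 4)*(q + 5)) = q^3 + 3*q^2 - 34*q - 120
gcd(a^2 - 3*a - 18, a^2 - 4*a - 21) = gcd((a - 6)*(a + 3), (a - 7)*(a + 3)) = a + 3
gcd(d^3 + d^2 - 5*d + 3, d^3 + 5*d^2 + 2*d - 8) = d - 1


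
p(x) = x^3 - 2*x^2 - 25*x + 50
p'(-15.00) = 710.00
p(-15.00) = -3400.00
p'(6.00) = 59.00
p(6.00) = 44.00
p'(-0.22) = -23.97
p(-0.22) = 55.39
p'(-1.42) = -13.27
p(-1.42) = 78.60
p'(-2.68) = 7.27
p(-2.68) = 83.39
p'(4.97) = 29.22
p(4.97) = -0.89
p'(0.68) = -26.33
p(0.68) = 32.39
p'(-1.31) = -14.61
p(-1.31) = 77.07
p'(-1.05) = -17.49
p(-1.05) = 72.89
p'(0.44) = -26.18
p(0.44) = 38.70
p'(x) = 3*x^2 - 4*x - 25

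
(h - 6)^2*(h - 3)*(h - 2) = h^4 - 17*h^3 + 102*h^2 - 252*h + 216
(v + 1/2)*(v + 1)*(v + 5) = v^3 + 13*v^2/2 + 8*v + 5/2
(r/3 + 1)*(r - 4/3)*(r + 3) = r^3/3 + 14*r^2/9 + r/3 - 4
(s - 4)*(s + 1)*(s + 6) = s^3 + 3*s^2 - 22*s - 24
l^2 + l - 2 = (l - 1)*(l + 2)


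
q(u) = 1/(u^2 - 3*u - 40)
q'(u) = (3 - 2*u)/(u^2 - 3*u - 40)^2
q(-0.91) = -0.03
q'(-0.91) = 0.00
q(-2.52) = -0.04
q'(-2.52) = 0.01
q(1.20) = -0.02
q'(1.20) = 0.00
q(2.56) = -0.02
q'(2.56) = -0.00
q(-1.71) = -0.03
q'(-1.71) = 0.01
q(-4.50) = -0.16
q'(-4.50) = 0.31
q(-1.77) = -0.03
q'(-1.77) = 0.01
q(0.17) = -0.02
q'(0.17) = 0.00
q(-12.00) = 0.01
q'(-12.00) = 0.00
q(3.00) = -0.02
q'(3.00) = 0.00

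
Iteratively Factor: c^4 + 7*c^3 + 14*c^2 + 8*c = (c + 1)*(c^3 + 6*c^2 + 8*c) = (c + 1)*(c + 2)*(c^2 + 4*c) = c*(c + 1)*(c + 2)*(c + 4)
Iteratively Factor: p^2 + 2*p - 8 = (p + 4)*(p - 2)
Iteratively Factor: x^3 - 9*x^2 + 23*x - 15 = (x - 3)*(x^2 - 6*x + 5) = (x - 3)*(x - 1)*(x - 5)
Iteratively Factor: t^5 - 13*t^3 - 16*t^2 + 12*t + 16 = (t + 2)*(t^4 - 2*t^3 - 9*t^2 + 2*t + 8) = (t - 4)*(t + 2)*(t^3 + 2*t^2 - t - 2) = (t - 4)*(t - 1)*(t + 2)*(t^2 + 3*t + 2) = (t - 4)*(t - 1)*(t + 2)^2*(t + 1)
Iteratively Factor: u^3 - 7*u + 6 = (u - 2)*(u^2 + 2*u - 3) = (u - 2)*(u - 1)*(u + 3)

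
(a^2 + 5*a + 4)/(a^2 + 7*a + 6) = (a + 4)/(a + 6)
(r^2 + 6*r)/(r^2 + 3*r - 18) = r/(r - 3)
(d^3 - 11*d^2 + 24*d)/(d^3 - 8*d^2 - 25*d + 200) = d*(d - 3)/(d^2 - 25)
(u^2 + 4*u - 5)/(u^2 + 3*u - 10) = (u - 1)/(u - 2)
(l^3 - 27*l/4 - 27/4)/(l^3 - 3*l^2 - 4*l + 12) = (l^2 + 3*l + 9/4)/(l^2 - 4)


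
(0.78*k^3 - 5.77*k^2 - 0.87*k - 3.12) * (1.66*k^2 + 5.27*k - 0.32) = 1.2948*k^5 - 5.4676*k^4 - 32.1017*k^3 - 7.9177*k^2 - 16.164*k + 0.9984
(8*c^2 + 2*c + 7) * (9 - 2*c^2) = -16*c^4 - 4*c^3 + 58*c^2 + 18*c + 63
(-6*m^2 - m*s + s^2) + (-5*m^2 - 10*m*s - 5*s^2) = -11*m^2 - 11*m*s - 4*s^2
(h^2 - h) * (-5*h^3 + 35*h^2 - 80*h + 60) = -5*h^5 + 40*h^4 - 115*h^3 + 140*h^2 - 60*h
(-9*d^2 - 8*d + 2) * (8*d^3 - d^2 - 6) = -72*d^5 - 55*d^4 + 24*d^3 + 52*d^2 + 48*d - 12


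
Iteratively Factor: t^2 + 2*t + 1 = (t + 1)*(t + 1)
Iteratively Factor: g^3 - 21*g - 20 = (g + 1)*(g^2 - g - 20) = (g - 5)*(g + 1)*(g + 4)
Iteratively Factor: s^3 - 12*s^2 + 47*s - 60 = (s - 3)*(s^2 - 9*s + 20) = (s - 5)*(s - 3)*(s - 4)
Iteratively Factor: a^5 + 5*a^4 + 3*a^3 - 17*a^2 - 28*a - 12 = (a + 1)*(a^4 + 4*a^3 - a^2 - 16*a - 12) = (a + 1)*(a + 3)*(a^3 + a^2 - 4*a - 4) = (a + 1)*(a + 2)*(a + 3)*(a^2 - a - 2) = (a - 2)*(a + 1)*(a + 2)*(a + 3)*(a + 1)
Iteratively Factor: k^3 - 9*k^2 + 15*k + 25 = (k - 5)*(k^2 - 4*k - 5) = (k - 5)^2*(k + 1)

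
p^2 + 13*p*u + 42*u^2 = (p + 6*u)*(p + 7*u)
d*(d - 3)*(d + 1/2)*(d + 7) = d^4 + 9*d^3/2 - 19*d^2 - 21*d/2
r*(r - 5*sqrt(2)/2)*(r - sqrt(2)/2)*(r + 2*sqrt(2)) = r^4 - sqrt(2)*r^3 - 19*r^2/2 + 5*sqrt(2)*r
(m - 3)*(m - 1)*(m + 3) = m^3 - m^2 - 9*m + 9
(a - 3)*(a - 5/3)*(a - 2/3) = a^3 - 16*a^2/3 + 73*a/9 - 10/3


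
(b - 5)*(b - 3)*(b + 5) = b^3 - 3*b^2 - 25*b + 75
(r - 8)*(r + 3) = r^2 - 5*r - 24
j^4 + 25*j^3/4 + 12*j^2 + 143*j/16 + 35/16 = (j + 1/2)*(j + 1)*(j + 5/4)*(j + 7/2)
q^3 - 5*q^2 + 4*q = q*(q - 4)*(q - 1)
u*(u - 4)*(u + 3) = u^3 - u^2 - 12*u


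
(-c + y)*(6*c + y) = -6*c^2 + 5*c*y + y^2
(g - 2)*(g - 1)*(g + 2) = g^3 - g^2 - 4*g + 4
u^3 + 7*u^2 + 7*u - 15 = (u - 1)*(u + 3)*(u + 5)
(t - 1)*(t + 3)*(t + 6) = t^3 + 8*t^2 + 9*t - 18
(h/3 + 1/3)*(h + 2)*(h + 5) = h^3/3 + 8*h^2/3 + 17*h/3 + 10/3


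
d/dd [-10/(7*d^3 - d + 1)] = 10*(21*d^2 - 1)/(7*d^3 - d + 1)^2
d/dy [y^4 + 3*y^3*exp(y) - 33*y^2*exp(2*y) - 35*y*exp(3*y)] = 3*y^3*exp(y) + 4*y^3 - 66*y^2*exp(2*y) + 9*y^2*exp(y) - 105*y*exp(3*y) - 66*y*exp(2*y) - 35*exp(3*y)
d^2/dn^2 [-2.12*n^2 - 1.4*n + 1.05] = -4.24000000000000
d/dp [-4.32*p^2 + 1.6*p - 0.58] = 1.6 - 8.64*p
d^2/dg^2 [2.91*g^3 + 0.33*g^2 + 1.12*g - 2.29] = 17.46*g + 0.66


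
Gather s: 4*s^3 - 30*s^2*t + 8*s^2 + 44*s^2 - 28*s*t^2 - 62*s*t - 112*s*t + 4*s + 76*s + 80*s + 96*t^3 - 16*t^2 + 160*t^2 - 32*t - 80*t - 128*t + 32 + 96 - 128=4*s^3 + s^2*(52 - 30*t) + s*(-28*t^2 - 174*t + 160) + 96*t^3 + 144*t^2 - 240*t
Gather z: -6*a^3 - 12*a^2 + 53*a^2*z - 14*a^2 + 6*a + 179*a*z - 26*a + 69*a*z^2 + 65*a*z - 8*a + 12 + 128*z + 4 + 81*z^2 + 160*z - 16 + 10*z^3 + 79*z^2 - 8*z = -6*a^3 - 26*a^2 - 28*a + 10*z^3 + z^2*(69*a + 160) + z*(53*a^2 + 244*a + 280)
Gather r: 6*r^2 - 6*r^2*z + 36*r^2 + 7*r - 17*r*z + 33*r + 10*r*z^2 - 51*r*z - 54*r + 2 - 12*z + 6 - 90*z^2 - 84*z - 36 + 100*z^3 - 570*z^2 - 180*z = r^2*(42 - 6*z) + r*(10*z^2 - 68*z - 14) + 100*z^3 - 660*z^2 - 276*z - 28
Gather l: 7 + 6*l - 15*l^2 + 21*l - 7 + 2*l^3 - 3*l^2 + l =2*l^3 - 18*l^2 + 28*l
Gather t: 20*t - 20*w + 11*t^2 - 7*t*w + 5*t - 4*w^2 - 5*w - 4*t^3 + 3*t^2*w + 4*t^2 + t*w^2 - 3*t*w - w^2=-4*t^3 + t^2*(3*w + 15) + t*(w^2 - 10*w + 25) - 5*w^2 - 25*w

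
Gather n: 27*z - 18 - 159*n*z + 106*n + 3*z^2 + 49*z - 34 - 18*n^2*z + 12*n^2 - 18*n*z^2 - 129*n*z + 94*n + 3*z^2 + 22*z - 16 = n^2*(12 - 18*z) + n*(-18*z^2 - 288*z + 200) + 6*z^2 + 98*z - 68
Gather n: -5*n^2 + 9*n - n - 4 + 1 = -5*n^2 + 8*n - 3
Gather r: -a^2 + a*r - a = -a^2 + a*r - a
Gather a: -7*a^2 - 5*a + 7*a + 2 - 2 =-7*a^2 + 2*a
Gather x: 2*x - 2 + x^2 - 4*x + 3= x^2 - 2*x + 1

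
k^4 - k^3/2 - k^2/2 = k^2*(k - 1)*(k + 1/2)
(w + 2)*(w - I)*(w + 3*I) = w^3 + 2*w^2 + 2*I*w^2 + 3*w + 4*I*w + 6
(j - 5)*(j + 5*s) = j^2 + 5*j*s - 5*j - 25*s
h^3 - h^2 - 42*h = h*(h - 7)*(h + 6)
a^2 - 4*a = a*(a - 4)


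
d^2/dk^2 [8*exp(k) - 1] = 8*exp(k)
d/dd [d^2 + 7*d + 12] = 2*d + 7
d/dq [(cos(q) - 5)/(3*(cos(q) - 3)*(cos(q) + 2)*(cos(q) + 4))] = 2*(cos(q)^3 - 6*cos(q)^2 - 15*cos(q) + 37)*sin(q)/(3*(cos(q) - 3)^2*(cos(q) + 2)^2*(cos(q) + 4)^2)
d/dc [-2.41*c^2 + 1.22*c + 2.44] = 1.22 - 4.82*c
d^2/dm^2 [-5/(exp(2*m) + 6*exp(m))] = 10*(-4*(exp(m) + 3)^2 + (exp(m) + 6)*(2*exp(m) + 3))*exp(-m)/(exp(m) + 6)^3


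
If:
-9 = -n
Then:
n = 9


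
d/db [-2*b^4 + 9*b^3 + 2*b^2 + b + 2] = -8*b^3 + 27*b^2 + 4*b + 1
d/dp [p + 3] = 1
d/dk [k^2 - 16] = 2*k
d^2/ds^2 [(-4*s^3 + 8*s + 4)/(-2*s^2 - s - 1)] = 24*(-3*s^3 - 3*s^2 + 3*s + 1)/(8*s^6 + 12*s^5 + 18*s^4 + 13*s^3 + 9*s^2 + 3*s + 1)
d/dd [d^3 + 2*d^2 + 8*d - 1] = 3*d^2 + 4*d + 8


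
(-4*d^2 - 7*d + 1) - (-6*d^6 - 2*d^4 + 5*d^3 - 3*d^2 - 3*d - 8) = 6*d^6 + 2*d^4 - 5*d^3 - d^2 - 4*d + 9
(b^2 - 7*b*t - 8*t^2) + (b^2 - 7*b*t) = 2*b^2 - 14*b*t - 8*t^2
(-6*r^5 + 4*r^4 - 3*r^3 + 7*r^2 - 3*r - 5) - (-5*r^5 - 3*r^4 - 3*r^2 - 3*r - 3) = -r^5 + 7*r^4 - 3*r^3 + 10*r^2 - 2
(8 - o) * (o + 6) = -o^2 + 2*o + 48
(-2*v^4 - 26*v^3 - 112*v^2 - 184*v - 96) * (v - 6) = -2*v^5 - 14*v^4 + 44*v^3 + 488*v^2 + 1008*v + 576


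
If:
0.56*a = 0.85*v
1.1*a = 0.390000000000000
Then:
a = 0.35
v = 0.23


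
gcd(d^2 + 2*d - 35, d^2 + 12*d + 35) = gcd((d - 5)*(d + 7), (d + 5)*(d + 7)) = d + 7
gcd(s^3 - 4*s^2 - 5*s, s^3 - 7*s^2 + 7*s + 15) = s^2 - 4*s - 5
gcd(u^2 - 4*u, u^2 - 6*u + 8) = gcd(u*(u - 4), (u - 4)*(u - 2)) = u - 4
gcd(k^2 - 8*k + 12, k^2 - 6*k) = k - 6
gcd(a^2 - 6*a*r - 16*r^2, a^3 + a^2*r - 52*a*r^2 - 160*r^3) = -a + 8*r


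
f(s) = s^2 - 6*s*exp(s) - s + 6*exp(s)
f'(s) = -6*s*exp(s) + 2*s - 1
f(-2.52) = 10.57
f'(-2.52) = -4.82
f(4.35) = -1542.74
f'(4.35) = -2014.49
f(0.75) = 2.99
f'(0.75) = -9.03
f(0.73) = 3.16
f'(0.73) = -8.63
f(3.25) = -340.86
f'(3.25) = -497.41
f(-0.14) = 6.11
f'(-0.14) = -0.55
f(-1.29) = 6.74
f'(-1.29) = -1.45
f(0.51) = 4.65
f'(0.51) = -5.08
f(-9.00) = 90.01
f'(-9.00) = -18.99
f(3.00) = -235.03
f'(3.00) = -356.54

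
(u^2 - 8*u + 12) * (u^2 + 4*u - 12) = u^4 - 4*u^3 - 32*u^2 + 144*u - 144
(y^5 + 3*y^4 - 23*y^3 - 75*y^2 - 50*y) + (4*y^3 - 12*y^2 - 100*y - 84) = y^5 + 3*y^4 - 19*y^3 - 87*y^2 - 150*y - 84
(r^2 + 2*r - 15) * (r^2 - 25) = r^4 + 2*r^3 - 40*r^2 - 50*r + 375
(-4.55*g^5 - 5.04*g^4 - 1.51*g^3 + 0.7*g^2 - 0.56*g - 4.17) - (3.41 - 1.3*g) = -4.55*g^5 - 5.04*g^4 - 1.51*g^3 + 0.7*g^2 + 0.74*g - 7.58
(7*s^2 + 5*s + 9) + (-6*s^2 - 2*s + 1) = s^2 + 3*s + 10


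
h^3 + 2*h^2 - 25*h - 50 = (h - 5)*(h + 2)*(h + 5)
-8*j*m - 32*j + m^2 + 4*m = (-8*j + m)*(m + 4)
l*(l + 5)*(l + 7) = l^3 + 12*l^2 + 35*l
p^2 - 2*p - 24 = (p - 6)*(p + 4)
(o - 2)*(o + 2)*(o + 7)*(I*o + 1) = I*o^4 + o^3 + 7*I*o^3 + 7*o^2 - 4*I*o^2 - 4*o - 28*I*o - 28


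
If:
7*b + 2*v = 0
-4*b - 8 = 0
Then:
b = -2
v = 7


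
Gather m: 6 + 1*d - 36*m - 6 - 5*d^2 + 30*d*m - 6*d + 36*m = -5*d^2 + 30*d*m - 5*d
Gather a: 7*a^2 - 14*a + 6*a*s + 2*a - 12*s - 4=7*a^2 + a*(6*s - 12) - 12*s - 4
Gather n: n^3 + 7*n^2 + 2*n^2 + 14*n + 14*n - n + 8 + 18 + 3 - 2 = n^3 + 9*n^2 + 27*n + 27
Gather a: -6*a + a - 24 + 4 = -5*a - 20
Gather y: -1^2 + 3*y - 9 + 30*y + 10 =33*y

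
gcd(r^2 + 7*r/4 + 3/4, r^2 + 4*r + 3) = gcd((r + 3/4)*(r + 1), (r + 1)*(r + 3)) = r + 1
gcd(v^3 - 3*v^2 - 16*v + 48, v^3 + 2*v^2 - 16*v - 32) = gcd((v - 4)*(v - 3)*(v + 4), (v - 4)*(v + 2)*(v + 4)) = v^2 - 16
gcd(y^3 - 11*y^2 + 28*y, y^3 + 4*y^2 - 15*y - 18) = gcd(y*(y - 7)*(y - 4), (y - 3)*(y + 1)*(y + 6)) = 1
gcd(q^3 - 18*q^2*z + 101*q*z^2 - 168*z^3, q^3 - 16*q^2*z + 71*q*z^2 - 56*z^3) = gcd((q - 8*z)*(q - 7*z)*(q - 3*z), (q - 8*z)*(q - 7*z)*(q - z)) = q^2 - 15*q*z + 56*z^2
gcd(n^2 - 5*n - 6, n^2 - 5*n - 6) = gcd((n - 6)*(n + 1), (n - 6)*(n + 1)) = n^2 - 5*n - 6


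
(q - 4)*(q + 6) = q^2 + 2*q - 24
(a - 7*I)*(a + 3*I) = a^2 - 4*I*a + 21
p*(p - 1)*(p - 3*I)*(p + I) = p^4 - p^3 - 2*I*p^3 + 3*p^2 + 2*I*p^2 - 3*p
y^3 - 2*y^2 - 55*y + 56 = (y - 8)*(y - 1)*(y + 7)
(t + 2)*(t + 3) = t^2 + 5*t + 6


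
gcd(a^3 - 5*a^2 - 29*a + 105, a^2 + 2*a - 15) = a^2 + 2*a - 15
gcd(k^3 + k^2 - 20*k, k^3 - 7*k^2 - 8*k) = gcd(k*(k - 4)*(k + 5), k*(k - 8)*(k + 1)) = k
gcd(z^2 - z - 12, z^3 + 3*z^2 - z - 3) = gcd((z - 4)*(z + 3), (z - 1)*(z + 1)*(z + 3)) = z + 3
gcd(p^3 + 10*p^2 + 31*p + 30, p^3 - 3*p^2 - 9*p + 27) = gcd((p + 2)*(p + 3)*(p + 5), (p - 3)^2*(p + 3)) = p + 3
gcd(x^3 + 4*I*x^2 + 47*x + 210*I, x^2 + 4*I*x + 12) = x + 6*I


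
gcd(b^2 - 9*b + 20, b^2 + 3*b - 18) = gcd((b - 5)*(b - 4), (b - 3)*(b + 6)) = 1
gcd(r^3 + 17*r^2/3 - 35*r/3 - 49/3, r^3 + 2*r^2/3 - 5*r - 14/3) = r^2 - 4*r/3 - 7/3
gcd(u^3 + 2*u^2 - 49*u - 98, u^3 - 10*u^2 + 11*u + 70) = u^2 - 5*u - 14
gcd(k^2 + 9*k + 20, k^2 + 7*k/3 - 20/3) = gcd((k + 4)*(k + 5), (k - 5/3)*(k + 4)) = k + 4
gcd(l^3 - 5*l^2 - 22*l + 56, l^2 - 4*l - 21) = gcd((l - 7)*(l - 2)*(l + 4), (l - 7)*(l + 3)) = l - 7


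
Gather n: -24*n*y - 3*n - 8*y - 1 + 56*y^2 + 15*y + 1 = n*(-24*y - 3) + 56*y^2 + 7*y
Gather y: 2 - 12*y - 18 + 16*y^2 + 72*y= 16*y^2 + 60*y - 16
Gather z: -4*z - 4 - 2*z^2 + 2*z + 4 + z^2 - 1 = -z^2 - 2*z - 1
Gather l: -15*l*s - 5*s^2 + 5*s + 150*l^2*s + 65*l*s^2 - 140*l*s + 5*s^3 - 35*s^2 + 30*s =150*l^2*s + l*(65*s^2 - 155*s) + 5*s^3 - 40*s^2 + 35*s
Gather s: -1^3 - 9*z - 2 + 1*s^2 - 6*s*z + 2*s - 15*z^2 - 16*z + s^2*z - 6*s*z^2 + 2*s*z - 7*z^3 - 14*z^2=s^2*(z + 1) + s*(-6*z^2 - 4*z + 2) - 7*z^3 - 29*z^2 - 25*z - 3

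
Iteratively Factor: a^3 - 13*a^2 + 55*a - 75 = (a - 5)*(a^2 - 8*a + 15) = (a - 5)^2*(a - 3)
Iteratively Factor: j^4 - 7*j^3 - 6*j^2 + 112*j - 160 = (j - 4)*(j^3 - 3*j^2 - 18*j + 40) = (j - 5)*(j - 4)*(j^2 + 2*j - 8) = (j - 5)*(j - 4)*(j + 4)*(j - 2)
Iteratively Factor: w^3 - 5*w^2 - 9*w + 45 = (w - 3)*(w^2 - 2*w - 15) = (w - 3)*(w + 3)*(w - 5)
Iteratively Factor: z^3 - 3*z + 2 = (z + 2)*(z^2 - 2*z + 1) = (z - 1)*(z + 2)*(z - 1)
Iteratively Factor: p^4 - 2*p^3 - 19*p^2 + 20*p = (p - 5)*(p^3 + 3*p^2 - 4*p) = p*(p - 5)*(p^2 + 3*p - 4) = p*(p - 5)*(p + 4)*(p - 1)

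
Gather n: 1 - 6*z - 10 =-6*z - 9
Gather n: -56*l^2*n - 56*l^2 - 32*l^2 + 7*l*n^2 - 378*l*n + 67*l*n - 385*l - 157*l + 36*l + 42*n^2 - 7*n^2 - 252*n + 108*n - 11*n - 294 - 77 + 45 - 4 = -88*l^2 - 506*l + n^2*(7*l + 35) + n*(-56*l^2 - 311*l - 155) - 330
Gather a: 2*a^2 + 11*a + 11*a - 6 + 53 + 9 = 2*a^2 + 22*a + 56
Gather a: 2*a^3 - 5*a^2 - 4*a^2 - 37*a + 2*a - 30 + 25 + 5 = 2*a^3 - 9*a^2 - 35*a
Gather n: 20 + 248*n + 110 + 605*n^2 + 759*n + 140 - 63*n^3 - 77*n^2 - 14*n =-63*n^3 + 528*n^2 + 993*n + 270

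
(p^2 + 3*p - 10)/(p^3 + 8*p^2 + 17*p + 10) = (p - 2)/(p^2 + 3*p + 2)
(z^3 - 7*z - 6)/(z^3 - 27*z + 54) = (z^3 - 7*z - 6)/(z^3 - 27*z + 54)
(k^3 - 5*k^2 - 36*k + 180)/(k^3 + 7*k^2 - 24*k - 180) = (k - 6)/(k + 6)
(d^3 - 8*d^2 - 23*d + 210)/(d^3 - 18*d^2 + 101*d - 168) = (d^2 - d - 30)/(d^2 - 11*d + 24)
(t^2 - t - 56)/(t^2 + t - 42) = (t - 8)/(t - 6)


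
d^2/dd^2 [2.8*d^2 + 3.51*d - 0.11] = 5.60000000000000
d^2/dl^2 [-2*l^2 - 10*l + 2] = -4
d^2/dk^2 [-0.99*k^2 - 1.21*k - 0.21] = -1.98000000000000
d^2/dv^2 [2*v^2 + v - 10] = 4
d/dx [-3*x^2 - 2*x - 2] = -6*x - 2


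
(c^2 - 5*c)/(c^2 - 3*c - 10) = c/(c + 2)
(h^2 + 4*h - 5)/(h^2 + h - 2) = (h + 5)/(h + 2)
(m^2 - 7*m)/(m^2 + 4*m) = (m - 7)/(m + 4)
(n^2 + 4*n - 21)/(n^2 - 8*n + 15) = (n + 7)/(n - 5)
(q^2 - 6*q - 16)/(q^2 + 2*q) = (q - 8)/q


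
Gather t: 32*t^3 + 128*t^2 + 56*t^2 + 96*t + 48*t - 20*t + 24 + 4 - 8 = 32*t^3 + 184*t^2 + 124*t + 20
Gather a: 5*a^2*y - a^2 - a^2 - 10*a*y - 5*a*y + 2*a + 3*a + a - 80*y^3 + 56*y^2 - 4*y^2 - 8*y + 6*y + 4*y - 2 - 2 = a^2*(5*y - 2) + a*(6 - 15*y) - 80*y^3 + 52*y^2 + 2*y - 4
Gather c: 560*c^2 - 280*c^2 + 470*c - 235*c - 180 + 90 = 280*c^2 + 235*c - 90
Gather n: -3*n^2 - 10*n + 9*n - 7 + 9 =-3*n^2 - n + 2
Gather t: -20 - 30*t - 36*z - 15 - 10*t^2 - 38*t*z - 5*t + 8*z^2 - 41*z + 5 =-10*t^2 + t*(-38*z - 35) + 8*z^2 - 77*z - 30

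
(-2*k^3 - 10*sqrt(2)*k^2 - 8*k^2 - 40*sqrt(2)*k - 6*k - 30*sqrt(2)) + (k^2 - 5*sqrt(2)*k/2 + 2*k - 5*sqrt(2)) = -2*k^3 - 10*sqrt(2)*k^2 - 7*k^2 - 85*sqrt(2)*k/2 - 4*k - 35*sqrt(2)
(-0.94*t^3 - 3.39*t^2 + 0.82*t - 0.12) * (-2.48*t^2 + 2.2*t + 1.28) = 2.3312*t^5 + 6.3392*t^4 - 10.6948*t^3 - 2.2376*t^2 + 0.7856*t - 0.1536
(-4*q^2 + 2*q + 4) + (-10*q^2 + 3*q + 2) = -14*q^2 + 5*q + 6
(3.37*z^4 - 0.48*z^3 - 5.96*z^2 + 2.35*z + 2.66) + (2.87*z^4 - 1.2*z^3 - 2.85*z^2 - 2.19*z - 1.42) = 6.24*z^4 - 1.68*z^3 - 8.81*z^2 + 0.16*z + 1.24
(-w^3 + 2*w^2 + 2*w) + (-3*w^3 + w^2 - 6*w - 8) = -4*w^3 + 3*w^2 - 4*w - 8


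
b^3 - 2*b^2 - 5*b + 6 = (b - 3)*(b - 1)*(b + 2)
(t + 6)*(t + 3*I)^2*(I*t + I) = I*t^4 - 6*t^3 + 7*I*t^3 - 42*t^2 - 3*I*t^2 - 36*t - 63*I*t - 54*I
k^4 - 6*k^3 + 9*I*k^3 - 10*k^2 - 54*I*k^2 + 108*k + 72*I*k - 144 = (k - 4)*(k - 2)*(k + 3*I)*(k + 6*I)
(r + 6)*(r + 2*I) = r^2 + 6*r + 2*I*r + 12*I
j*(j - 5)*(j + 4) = j^3 - j^2 - 20*j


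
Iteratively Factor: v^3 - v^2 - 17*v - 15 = (v - 5)*(v^2 + 4*v + 3) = (v - 5)*(v + 3)*(v + 1)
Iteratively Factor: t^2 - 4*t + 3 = (t - 1)*(t - 3)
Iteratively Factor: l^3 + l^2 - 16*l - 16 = (l + 1)*(l^2 - 16) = (l + 1)*(l + 4)*(l - 4)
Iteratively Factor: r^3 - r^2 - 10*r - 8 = (r + 1)*(r^2 - 2*r - 8) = (r - 4)*(r + 1)*(r + 2)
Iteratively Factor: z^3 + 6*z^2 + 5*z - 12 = (z + 3)*(z^2 + 3*z - 4) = (z - 1)*(z + 3)*(z + 4)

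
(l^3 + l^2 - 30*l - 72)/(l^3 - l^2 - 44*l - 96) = (l - 6)/(l - 8)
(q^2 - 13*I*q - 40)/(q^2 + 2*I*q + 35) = (q - 8*I)/(q + 7*I)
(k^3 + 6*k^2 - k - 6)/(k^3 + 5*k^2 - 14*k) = (k^3 + 6*k^2 - k - 6)/(k*(k^2 + 5*k - 14))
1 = 1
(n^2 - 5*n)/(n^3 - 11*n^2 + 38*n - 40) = n/(n^2 - 6*n + 8)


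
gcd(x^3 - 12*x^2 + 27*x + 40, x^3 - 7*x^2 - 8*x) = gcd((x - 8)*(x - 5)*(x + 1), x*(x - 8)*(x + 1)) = x^2 - 7*x - 8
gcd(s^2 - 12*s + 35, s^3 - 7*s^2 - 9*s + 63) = s - 7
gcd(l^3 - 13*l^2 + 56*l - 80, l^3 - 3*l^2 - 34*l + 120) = l^2 - 9*l + 20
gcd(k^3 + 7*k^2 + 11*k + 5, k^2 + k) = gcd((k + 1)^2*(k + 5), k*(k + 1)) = k + 1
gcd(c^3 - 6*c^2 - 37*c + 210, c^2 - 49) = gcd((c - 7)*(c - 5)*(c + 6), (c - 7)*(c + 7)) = c - 7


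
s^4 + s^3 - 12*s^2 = s^2*(s - 3)*(s + 4)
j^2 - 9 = (j - 3)*(j + 3)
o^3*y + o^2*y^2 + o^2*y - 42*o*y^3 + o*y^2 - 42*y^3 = (o - 6*y)*(o + 7*y)*(o*y + y)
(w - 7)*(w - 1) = w^2 - 8*w + 7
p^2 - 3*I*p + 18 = (p - 6*I)*(p + 3*I)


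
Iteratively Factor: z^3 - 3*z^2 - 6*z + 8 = (z - 4)*(z^2 + z - 2) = (z - 4)*(z + 2)*(z - 1)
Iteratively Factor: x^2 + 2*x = (x)*(x + 2)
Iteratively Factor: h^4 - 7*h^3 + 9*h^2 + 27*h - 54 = (h - 3)*(h^3 - 4*h^2 - 3*h + 18) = (h - 3)^2*(h^2 - h - 6) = (h - 3)^3*(h + 2)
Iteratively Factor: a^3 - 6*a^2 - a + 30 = (a - 3)*(a^2 - 3*a - 10) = (a - 5)*(a - 3)*(a + 2)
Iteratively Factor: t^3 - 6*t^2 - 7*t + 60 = (t - 4)*(t^2 - 2*t - 15) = (t - 4)*(t + 3)*(t - 5)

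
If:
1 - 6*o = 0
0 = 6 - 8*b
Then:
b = 3/4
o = 1/6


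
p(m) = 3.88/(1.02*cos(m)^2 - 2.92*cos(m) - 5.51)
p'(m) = 3.88*(2.04*sin(m)*cos(m) - 2.92*sin(m))/(1.02*cos(m)^2 - 2.92*cos(m) - 5.51)^2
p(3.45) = -2.15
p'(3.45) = 1.76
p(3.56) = -1.95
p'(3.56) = 1.90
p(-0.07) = -0.52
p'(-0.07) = 0.00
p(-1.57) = -0.70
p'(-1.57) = 0.37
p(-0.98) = -0.57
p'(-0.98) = 0.12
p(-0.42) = -0.53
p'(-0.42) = 0.03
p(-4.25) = -0.97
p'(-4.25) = -0.83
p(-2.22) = -1.15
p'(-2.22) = 1.13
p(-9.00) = -1.94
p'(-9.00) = 1.91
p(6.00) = -0.53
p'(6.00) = 0.02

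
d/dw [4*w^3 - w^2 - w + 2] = 12*w^2 - 2*w - 1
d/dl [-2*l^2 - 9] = -4*l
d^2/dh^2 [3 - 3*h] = 0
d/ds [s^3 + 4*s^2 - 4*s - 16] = 3*s^2 + 8*s - 4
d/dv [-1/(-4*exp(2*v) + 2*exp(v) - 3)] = (2 - 8*exp(v))*exp(v)/(4*exp(2*v) - 2*exp(v) + 3)^2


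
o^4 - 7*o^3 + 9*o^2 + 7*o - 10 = (o - 5)*(o - 2)*(o - 1)*(o + 1)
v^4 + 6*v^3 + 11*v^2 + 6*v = v*(v + 1)*(v + 2)*(v + 3)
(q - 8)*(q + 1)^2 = q^3 - 6*q^2 - 15*q - 8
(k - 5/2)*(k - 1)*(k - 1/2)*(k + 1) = k^4 - 3*k^3 + k^2/4 + 3*k - 5/4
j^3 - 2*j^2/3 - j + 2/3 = (j - 1)*(j - 2/3)*(j + 1)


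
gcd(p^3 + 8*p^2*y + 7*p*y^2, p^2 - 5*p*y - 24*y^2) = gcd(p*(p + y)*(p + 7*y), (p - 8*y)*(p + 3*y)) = 1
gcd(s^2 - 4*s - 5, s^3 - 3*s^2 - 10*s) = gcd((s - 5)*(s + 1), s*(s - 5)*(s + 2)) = s - 5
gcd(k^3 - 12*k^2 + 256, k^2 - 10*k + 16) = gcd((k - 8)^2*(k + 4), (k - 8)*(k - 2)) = k - 8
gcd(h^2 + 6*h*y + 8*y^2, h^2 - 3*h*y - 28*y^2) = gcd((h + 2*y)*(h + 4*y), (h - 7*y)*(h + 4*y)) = h + 4*y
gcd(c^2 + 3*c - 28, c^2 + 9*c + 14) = c + 7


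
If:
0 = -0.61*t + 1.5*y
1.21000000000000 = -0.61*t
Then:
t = -1.98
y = -0.81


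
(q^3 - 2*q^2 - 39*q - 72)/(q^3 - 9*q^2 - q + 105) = (q^2 - 5*q - 24)/(q^2 - 12*q + 35)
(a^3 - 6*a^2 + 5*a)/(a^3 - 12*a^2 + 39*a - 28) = a*(a - 5)/(a^2 - 11*a + 28)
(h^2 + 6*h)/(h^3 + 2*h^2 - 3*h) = (h + 6)/(h^2 + 2*h - 3)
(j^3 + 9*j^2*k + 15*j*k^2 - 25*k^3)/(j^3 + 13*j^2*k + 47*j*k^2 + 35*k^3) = (j^2 + 4*j*k - 5*k^2)/(j^2 + 8*j*k + 7*k^2)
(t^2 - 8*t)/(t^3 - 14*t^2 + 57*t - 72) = t/(t^2 - 6*t + 9)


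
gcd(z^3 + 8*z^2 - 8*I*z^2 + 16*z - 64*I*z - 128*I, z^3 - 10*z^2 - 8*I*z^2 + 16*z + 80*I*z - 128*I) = z - 8*I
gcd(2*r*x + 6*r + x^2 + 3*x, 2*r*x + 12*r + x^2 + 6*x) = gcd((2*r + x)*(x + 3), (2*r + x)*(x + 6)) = 2*r + x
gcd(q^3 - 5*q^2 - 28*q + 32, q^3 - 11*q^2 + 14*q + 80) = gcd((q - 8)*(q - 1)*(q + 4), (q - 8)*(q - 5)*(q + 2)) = q - 8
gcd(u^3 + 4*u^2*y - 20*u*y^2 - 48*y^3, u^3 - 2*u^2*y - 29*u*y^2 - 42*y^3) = u + 2*y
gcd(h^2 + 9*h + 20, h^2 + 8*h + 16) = h + 4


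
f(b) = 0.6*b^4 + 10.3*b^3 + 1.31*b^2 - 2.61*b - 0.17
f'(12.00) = 8625.63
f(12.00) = 30397.15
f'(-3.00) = 202.83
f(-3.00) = -210.05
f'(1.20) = 49.18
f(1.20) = 17.63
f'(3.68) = 545.10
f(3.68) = 631.31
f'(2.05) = 153.29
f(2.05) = 99.32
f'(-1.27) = 38.99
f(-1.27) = -14.28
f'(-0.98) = 22.24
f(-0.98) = -5.49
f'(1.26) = 54.55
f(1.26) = 20.74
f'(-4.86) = 439.00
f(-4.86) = -804.16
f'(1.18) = 47.45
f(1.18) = 16.66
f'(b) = 2.4*b^3 + 30.9*b^2 + 2.62*b - 2.61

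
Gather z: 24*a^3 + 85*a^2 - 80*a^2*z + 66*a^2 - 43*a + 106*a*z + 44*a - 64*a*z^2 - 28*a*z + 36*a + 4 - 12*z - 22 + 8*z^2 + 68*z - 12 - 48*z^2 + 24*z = 24*a^3 + 151*a^2 + 37*a + z^2*(-64*a - 40) + z*(-80*a^2 + 78*a + 80) - 30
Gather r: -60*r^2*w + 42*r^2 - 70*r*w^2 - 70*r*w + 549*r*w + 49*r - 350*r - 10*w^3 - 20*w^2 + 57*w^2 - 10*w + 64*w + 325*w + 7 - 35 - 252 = r^2*(42 - 60*w) + r*(-70*w^2 + 479*w - 301) - 10*w^3 + 37*w^2 + 379*w - 280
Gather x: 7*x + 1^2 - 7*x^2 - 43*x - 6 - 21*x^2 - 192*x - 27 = -28*x^2 - 228*x - 32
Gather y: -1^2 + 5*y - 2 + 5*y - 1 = 10*y - 4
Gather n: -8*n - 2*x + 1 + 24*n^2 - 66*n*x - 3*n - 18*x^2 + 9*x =24*n^2 + n*(-66*x - 11) - 18*x^2 + 7*x + 1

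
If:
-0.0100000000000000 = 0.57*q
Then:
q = -0.02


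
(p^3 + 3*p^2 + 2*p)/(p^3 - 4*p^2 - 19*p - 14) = p/(p - 7)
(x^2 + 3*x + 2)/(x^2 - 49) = (x^2 + 3*x + 2)/(x^2 - 49)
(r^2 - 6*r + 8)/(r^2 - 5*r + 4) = (r - 2)/(r - 1)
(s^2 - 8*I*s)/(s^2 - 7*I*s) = (s - 8*I)/(s - 7*I)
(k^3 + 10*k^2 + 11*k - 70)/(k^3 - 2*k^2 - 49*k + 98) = (k + 5)/(k - 7)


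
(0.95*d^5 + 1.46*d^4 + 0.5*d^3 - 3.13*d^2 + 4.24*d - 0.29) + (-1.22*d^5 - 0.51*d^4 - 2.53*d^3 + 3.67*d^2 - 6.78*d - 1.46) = -0.27*d^5 + 0.95*d^4 - 2.03*d^3 + 0.54*d^2 - 2.54*d - 1.75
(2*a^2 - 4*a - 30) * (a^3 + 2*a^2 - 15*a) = 2*a^5 - 68*a^3 + 450*a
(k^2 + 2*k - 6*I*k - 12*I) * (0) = 0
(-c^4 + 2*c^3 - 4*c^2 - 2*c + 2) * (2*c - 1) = -2*c^5 + 5*c^4 - 10*c^3 + 6*c - 2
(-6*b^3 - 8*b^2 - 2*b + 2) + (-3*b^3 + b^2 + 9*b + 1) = -9*b^3 - 7*b^2 + 7*b + 3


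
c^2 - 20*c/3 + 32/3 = (c - 4)*(c - 8/3)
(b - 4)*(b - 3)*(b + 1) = b^3 - 6*b^2 + 5*b + 12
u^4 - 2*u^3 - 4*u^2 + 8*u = u*(u - 2)^2*(u + 2)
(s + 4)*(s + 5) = s^2 + 9*s + 20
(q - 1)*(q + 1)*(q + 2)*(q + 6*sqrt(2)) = q^4 + 2*q^3 + 6*sqrt(2)*q^3 - q^2 + 12*sqrt(2)*q^2 - 6*sqrt(2)*q - 2*q - 12*sqrt(2)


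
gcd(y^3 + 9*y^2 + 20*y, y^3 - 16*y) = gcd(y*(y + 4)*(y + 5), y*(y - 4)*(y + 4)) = y^2 + 4*y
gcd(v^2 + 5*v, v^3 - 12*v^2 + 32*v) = v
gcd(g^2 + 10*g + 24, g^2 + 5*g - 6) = g + 6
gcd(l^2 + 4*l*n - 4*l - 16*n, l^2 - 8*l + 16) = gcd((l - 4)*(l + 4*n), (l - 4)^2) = l - 4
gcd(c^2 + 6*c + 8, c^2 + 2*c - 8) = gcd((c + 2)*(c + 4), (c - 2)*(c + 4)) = c + 4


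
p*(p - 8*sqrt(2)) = p^2 - 8*sqrt(2)*p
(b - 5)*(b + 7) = b^2 + 2*b - 35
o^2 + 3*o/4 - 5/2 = (o - 5/4)*(o + 2)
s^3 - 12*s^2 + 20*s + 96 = (s - 8)*(s - 6)*(s + 2)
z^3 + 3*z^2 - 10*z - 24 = (z - 3)*(z + 2)*(z + 4)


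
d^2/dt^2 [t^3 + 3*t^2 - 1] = 6*t + 6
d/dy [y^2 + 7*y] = 2*y + 7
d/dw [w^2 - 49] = 2*w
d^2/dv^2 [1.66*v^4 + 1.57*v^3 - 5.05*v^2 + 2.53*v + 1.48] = 19.92*v^2 + 9.42*v - 10.1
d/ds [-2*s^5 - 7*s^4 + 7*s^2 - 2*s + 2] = -10*s^4 - 28*s^3 + 14*s - 2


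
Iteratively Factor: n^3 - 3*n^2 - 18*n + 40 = (n + 4)*(n^2 - 7*n + 10) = (n - 5)*(n + 4)*(n - 2)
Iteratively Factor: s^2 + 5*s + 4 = (s + 4)*(s + 1)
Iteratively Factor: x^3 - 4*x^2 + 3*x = (x - 1)*(x^2 - 3*x) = (x - 3)*(x - 1)*(x)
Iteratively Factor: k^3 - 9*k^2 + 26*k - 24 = (k - 3)*(k^2 - 6*k + 8) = (k - 3)*(k - 2)*(k - 4)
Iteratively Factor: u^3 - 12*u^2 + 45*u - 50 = (u - 2)*(u^2 - 10*u + 25) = (u - 5)*(u - 2)*(u - 5)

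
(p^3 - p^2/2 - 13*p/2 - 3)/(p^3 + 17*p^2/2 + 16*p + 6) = (p - 3)/(p + 6)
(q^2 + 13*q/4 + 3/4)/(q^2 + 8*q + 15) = (q + 1/4)/(q + 5)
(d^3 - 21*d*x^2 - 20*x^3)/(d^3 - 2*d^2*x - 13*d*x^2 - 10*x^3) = (d + 4*x)/(d + 2*x)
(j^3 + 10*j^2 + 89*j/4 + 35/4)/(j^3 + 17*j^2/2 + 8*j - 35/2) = (j + 1/2)/(j - 1)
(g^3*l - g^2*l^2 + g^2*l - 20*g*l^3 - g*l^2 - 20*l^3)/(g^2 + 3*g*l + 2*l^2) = l*(g^3 - g^2*l + g^2 - 20*g*l^2 - g*l - 20*l^2)/(g^2 + 3*g*l + 2*l^2)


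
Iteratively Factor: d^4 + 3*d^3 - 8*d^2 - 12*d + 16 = (d + 4)*(d^3 - d^2 - 4*d + 4) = (d + 2)*(d + 4)*(d^2 - 3*d + 2) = (d - 2)*(d + 2)*(d + 4)*(d - 1)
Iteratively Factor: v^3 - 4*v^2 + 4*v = (v - 2)*(v^2 - 2*v) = (v - 2)^2*(v)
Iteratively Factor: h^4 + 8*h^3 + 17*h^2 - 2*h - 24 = (h + 4)*(h^3 + 4*h^2 + h - 6) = (h - 1)*(h + 4)*(h^2 + 5*h + 6) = (h - 1)*(h + 2)*(h + 4)*(h + 3)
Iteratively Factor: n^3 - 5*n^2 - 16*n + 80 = (n - 5)*(n^2 - 16) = (n - 5)*(n - 4)*(n + 4)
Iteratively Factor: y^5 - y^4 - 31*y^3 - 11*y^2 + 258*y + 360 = (y + 3)*(y^4 - 4*y^3 - 19*y^2 + 46*y + 120) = (y + 2)*(y + 3)*(y^3 - 6*y^2 - 7*y + 60) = (y - 5)*(y + 2)*(y + 3)*(y^2 - y - 12) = (y - 5)*(y - 4)*(y + 2)*(y + 3)*(y + 3)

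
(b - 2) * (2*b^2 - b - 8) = 2*b^3 - 5*b^2 - 6*b + 16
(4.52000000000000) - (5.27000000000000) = -0.750000000000000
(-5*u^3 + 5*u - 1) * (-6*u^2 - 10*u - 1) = 30*u^5 + 50*u^4 - 25*u^3 - 44*u^2 + 5*u + 1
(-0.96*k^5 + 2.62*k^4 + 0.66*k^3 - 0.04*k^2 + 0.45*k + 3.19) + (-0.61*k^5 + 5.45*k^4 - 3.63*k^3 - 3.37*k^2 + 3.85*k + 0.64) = -1.57*k^5 + 8.07*k^4 - 2.97*k^3 - 3.41*k^2 + 4.3*k + 3.83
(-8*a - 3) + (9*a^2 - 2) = 9*a^2 - 8*a - 5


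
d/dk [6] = 0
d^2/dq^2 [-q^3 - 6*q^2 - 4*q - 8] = -6*q - 12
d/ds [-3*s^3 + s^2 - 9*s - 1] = -9*s^2 + 2*s - 9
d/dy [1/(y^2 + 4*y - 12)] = 2*(-y - 2)/(y^2 + 4*y - 12)^2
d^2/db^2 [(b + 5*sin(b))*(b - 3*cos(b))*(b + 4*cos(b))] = -5*b^2*sin(b) - b^2*cos(b) - 4*b*sin(b) - 10*b*sin(2*b) + 20*b*cos(b) + 24*b*cos(2*b) + 6*b + 25*sin(b) + 24*sin(2*b) + 135*sin(3*b) + 2*cos(b) + 10*cos(2*b)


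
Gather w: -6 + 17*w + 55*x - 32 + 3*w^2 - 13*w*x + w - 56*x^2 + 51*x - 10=3*w^2 + w*(18 - 13*x) - 56*x^2 + 106*x - 48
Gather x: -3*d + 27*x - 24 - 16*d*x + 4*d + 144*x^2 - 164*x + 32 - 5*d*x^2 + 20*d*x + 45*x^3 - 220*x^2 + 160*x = d + 45*x^3 + x^2*(-5*d - 76) + x*(4*d + 23) + 8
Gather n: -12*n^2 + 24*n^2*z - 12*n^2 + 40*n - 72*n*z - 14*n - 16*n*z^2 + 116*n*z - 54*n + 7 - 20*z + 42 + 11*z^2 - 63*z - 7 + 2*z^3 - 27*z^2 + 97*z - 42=n^2*(24*z - 24) + n*(-16*z^2 + 44*z - 28) + 2*z^3 - 16*z^2 + 14*z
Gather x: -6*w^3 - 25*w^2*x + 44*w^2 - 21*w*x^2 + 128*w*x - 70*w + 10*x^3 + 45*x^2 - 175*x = -6*w^3 + 44*w^2 - 70*w + 10*x^3 + x^2*(45 - 21*w) + x*(-25*w^2 + 128*w - 175)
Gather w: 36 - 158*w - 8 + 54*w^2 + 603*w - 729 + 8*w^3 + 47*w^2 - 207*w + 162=8*w^3 + 101*w^2 + 238*w - 539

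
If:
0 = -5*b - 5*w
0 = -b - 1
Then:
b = -1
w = 1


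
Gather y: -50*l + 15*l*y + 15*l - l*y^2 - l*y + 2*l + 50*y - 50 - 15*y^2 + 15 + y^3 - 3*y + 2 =-33*l + y^3 + y^2*(-l - 15) + y*(14*l + 47) - 33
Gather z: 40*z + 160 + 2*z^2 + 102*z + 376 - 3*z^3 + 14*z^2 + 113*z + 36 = -3*z^3 + 16*z^2 + 255*z + 572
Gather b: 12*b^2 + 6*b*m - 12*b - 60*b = 12*b^2 + b*(6*m - 72)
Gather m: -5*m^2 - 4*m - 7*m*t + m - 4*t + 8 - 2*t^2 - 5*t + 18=-5*m^2 + m*(-7*t - 3) - 2*t^2 - 9*t + 26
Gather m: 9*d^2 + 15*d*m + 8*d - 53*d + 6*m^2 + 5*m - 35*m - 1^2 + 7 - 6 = 9*d^2 - 45*d + 6*m^2 + m*(15*d - 30)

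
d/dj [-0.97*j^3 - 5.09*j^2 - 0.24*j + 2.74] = -2.91*j^2 - 10.18*j - 0.24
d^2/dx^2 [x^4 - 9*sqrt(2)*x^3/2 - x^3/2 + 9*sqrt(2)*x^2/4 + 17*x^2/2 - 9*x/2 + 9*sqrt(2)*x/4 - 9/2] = 12*x^2 - 27*sqrt(2)*x - 3*x + 9*sqrt(2)/2 + 17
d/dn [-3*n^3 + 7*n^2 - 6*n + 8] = -9*n^2 + 14*n - 6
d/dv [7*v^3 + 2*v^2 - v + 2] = 21*v^2 + 4*v - 1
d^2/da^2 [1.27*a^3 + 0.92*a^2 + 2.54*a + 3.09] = 7.62*a + 1.84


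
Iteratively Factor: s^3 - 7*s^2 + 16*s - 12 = (s - 2)*(s^2 - 5*s + 6) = (s - 2)^2*(s - 3)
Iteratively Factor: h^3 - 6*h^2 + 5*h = (h)*(h^2 - 6*h + 5) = h*(h - 1)*(h - 5)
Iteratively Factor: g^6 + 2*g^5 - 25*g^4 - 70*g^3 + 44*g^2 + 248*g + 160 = (g + 2)*(g^5 - 25*g^3 - 20*g^2 + 84*g + 80) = (g - 2)*(g + 2)*(g^4 + 2*g^3 - 21*g^2 - 62*g - 40) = (g - 2)*(g + 1)*(g + 2)*(g^3 + g^2 - 22*g - 40) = (g - 5)*(g - 2)*(g + 1)*(g + 2)*(g^2 + 6*g + 8) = (g - 5)*(g - 2)*(g + 1)*(g + 2)^2*(g + 4)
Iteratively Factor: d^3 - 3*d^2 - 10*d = (d)*(d^2 - 3*d - 10) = d*(d + 2)*(d - 5)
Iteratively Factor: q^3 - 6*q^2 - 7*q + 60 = (q + 3)*(q^2 - 9*q + 20) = (q - 4)*(q + 3)*(q - 5)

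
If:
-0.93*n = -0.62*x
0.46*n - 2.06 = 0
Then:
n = 4.48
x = 6.72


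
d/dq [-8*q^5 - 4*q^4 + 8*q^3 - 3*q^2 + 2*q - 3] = -40*q^4 - 16*q^3 + 24*q^2 - 6*q + 2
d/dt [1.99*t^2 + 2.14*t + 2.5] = 3.98*t + 2.14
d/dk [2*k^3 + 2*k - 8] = 6*k^2 + 2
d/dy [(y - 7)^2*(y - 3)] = (y - 7)*(3*y - 13)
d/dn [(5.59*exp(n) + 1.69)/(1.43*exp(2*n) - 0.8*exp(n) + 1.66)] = (-7.9937*exp(2*n) - 4.8334*exp(n) + 10.6314)*exp(n)/(2.0449*exp(4*n) - 2.288*exp(3*n) + 5.3876*exp(2*n) - 2.656*exp(n) + 2.7556)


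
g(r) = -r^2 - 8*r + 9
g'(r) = -2*r - 8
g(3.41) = -29.91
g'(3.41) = -14.82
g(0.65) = 3.38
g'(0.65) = -9.30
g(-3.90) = 24.99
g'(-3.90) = -0.20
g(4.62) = -49.30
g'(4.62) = -17.24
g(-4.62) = 24.62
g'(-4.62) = 1.24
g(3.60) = -32.76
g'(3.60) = -15.20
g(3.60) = -32.76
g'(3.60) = -15.20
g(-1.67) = 19.57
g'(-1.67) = -4.66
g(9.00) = -144.00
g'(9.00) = -26.00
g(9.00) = -144.00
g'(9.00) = -26.00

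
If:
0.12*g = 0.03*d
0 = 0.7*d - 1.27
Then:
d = 1.81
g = 0.45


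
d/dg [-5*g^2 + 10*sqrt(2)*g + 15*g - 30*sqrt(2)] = -10*g + 10*sqrt(2) + 15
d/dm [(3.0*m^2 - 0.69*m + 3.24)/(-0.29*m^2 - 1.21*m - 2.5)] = (-3.8301*m^2 - 13.1208*m + 5.6454)/(0.0841*m^4 + 0.7018*m^3 + 2.9141*m^2 + 6.05*m + 6.25)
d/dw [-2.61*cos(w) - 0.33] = 2.61*sin(w)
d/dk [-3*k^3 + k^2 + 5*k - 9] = -9*k^2 + 2*k + 5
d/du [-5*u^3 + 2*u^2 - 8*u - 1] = -15*u^2 + 4*u - 8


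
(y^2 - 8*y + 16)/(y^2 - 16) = (y - 4)/(y + 4)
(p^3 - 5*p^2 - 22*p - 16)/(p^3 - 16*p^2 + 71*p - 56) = (p^2 + 3*p + 2)/(p^2 - 8*p + 7)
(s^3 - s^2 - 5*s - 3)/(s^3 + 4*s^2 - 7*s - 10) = (s^2 - 2*s - 3)/(s^2 + 3*s - 10)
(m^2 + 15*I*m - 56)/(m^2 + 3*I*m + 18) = (m^2 + 15*I*m - 56)/(m^2 + 3*I*m + 18)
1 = 1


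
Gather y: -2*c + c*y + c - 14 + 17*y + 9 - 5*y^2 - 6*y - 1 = -c - 5*y^2 + y*(c + 11) - 6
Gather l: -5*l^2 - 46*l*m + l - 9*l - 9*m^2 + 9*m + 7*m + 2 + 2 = -5*l^2 + l*(-46*m - 8) - 9*m^2 + 16*m + 4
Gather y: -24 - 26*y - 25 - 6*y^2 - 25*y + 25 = -6*y^2 - 51*y - 24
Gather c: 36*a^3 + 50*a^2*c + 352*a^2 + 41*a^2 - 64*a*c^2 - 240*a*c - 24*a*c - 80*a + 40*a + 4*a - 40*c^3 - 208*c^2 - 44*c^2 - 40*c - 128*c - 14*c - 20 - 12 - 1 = 36*a^3 + 393*a^2 - 36*a - 40*c^3 + c^2*(-64*a - 252) + c*(50*a^2 - 264*a - 182) - 33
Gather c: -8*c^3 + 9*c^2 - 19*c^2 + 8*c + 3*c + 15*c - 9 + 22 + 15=-8*c^3 - 10*c^2 + 26*c + 28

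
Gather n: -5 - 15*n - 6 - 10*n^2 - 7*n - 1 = -10*n^2 - 22*n - 12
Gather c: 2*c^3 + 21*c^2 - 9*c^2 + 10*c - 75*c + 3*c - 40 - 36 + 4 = 2*c^3 + 12*c^2 - 62*c - 72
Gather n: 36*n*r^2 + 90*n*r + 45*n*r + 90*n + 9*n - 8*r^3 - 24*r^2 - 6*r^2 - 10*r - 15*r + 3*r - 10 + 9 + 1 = n*(36*r^2 + 135*r + 99) - 8*r^3 - 30*r^2 - 22*r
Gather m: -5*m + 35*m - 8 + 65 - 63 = 30*m - 6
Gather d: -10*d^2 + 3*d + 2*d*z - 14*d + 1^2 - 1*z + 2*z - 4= -10*d^2 + d*(2*z - 11) + z - 3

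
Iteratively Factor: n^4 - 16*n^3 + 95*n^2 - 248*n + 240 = (n - 3)*(n^3 - 13*n^2 + 56*n - 80) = (n - 4)*(n - 3)*(n^2 - 9*n + 20) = (n - 4)^2*(n - 3)*(n - 5)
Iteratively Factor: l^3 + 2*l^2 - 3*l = (l)*(l^2 + 2*l - 3) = l*(l + 3)*(l - 1)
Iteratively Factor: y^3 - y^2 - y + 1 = (y - 1)*(y^2 - 1) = (y - 1)^2*(y + 1)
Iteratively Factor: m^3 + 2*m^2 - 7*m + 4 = (m + 4)*(m^2 - 2*m + 1) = (m - 1)*(m + 4)*(m - 1)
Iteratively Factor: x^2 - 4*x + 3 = (x - 3)*(x - 1)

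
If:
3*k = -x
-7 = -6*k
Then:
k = 7/6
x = -7/2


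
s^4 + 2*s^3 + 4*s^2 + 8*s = s*(s + 2)*(s - 2*I)*(s + 2*I)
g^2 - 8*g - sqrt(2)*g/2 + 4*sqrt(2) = (g - 8)*(g - sqrt(2)/2)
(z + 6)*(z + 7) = z^2 + 13*z + 42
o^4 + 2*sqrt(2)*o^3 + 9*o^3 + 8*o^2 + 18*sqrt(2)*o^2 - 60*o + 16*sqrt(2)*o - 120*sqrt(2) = (o - 2)*(o + 5)*(o + 6)*(o + 2*sqrt(2))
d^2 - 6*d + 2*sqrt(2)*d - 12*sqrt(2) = (d - 6)*(d + 2*sqrt(2))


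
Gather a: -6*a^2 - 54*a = -6*a^2 - 54*a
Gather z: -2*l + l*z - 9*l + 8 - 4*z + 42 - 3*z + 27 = -11*l + z*(l - 7) + 77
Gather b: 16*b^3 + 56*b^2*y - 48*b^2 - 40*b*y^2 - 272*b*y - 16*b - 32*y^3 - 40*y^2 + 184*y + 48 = 16*b^3 + b^2*(56*y - 48) + b*(-40*y^2 - 272*y - 16) - 32*y^3 - 40*y^2 + 184*y + 48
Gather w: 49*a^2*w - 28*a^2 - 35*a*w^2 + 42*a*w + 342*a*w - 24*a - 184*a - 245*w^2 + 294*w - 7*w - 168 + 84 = -28*a^2 - 208*a + w^2*(-35*a - 245) + w*(49*a^2 + 384*a + 287) - 84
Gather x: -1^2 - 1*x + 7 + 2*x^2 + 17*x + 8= 2*x^2 + 16*x + 14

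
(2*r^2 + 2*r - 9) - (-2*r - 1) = 2*r^2 + 4*r - 8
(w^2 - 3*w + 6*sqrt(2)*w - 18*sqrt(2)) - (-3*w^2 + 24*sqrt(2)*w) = 4*w^2 - 18*sqrt(2)*w - 3*w - 18*sqrt(2)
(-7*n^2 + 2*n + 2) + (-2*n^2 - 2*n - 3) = -9*n^2 - 1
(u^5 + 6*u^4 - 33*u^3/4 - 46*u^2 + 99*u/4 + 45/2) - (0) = u^5 + 6*u^4 - 33*u^3/4 - 46*u^2 + 99*u/4 + 45/2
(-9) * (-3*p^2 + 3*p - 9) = 27*p^2 - 27*p + 81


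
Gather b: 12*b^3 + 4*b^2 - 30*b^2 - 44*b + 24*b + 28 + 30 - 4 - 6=12*b^3 - 26*b^2 - 20*b + 48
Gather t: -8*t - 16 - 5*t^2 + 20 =-5*t^2 - 8*t + 4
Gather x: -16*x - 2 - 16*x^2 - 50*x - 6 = -16*x^2 - 66*x - 8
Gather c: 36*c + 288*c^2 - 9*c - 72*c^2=216*c^2 + 27*c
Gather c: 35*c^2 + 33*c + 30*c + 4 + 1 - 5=35*c^2 + 63*c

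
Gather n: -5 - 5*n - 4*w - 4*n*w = n*(-4*w - 5) - 4*w - 5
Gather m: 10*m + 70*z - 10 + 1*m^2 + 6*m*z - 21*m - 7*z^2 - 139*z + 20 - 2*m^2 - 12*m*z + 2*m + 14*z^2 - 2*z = -m^2 + m*(-6*z - 9) + 7*z^2 - 71*z + 10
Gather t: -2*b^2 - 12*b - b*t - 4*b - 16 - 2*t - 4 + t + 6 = -2*b^2 - 16*b + t*(-b - 1) - 14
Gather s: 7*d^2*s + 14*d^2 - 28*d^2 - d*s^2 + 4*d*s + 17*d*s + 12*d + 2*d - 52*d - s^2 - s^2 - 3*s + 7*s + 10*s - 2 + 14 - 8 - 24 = -14*d^2 - 38*d + s^2*(-d - 2) + s*(7*d^2 + 21*d + 14) - 20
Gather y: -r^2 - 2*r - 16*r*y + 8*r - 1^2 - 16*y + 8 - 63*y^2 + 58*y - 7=-r^2 + 6*r - 63*y^2 + y*(42 - 16*r)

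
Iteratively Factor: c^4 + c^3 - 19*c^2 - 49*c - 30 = (c + 1)*(c^3 - 19*c - 30) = (c - 5)*(c + 1)*(c^2 + 5*c + 6) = (c - 5)*(c + 1)*(c + 2)*(c + 3)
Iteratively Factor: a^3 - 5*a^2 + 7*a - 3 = (a - 1)*(a^2 - 4*a + 3) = (a - 1)^2*(a - 3)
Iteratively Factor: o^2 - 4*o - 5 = (o + 1)*(o - 5)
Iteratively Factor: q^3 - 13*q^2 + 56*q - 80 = (q - 4)*(q^2 - 9*q + 20) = (q - 5)*(q - 4)*(q - 4)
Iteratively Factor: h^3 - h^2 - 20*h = (h - 5)*(h^2 + 4*h) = h*(h - 5)*(h + 4)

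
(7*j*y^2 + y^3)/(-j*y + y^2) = y*(7*j + y)/(-j + y)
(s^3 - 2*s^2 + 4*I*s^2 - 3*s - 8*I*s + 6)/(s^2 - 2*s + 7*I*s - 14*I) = (s^2 + 4*I*s - 3)/(s + 7*I)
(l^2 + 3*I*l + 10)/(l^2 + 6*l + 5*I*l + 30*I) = (l - 2*I)/(l + 6)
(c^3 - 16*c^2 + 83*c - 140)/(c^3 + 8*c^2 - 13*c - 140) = (c^2 - 12*c + 35)/(c^2 + 12*c + 35)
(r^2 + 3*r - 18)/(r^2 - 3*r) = (r + 6)/r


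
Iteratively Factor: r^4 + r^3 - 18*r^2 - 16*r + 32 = (r - 1)*(r^3 + 2*r^2 - 16*r - 32) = (r - 1)*(r + 2)*(r^2 - 16) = (r - 1)*(r + 2)*(r + 4)*(r - 4)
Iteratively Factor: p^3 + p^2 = (p)*(p^2 + p) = p*(p + 1)*(p)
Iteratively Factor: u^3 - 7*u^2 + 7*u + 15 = (u + 1)*(u^2 - 8*u + 15) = (u - 5)*(u + 1)*(u - 3)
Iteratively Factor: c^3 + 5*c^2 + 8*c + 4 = (c + 2)*(c^2 + 3*c + 2) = (c + 1)*(c + 2)*(c + 2)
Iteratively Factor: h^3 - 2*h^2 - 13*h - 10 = (h + 2)*(h^2 - 4*h - 5) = (h - 5)*(h + 2)*(h + 1)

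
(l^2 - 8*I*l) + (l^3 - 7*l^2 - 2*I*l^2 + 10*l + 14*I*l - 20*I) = l^3 - 6*l^2 - 2*I*l^2 + 10*l + 6*I*l - 20*I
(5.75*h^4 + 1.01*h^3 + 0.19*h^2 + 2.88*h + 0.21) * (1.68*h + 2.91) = 9.66*h^5 + 18.4293*h^4 + 3.2583*h^3 + 5.3913*h^2 + 8.7336*h + 0.6111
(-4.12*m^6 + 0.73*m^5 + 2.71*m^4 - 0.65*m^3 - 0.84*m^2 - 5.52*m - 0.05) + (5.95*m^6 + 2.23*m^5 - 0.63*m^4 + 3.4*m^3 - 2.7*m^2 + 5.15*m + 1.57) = 1.83*m^6 + 2.96*m^5 + 2.08*m^4 + 2.75*m^3 - 3.54*m^2 - 0.369999999999999*m + 1.52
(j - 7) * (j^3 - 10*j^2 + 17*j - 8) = j^4 - 17*j^3 + 87*j^2 - 127*j + 56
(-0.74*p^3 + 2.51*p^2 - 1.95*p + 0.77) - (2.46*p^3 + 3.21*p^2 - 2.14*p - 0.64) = -3.2*p^3 - 0.7*p^2 + 0.19*p + 1.41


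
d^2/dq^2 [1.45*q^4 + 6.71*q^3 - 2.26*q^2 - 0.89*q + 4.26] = 17.4*q^2 + 40.26*q - 4.52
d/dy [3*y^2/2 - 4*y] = 3*y - 4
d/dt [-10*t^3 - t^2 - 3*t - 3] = -30*t^2 - 2*t - 3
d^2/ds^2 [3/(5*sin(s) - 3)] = 15*(-5*sin(s)^2 - 3*sin(s) + 10)/(5*sin(s) - 3)^3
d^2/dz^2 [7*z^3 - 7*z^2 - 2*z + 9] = 42*z - 14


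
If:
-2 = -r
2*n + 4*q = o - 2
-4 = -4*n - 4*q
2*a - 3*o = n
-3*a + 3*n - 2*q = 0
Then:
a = 16/5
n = 58/25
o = 34/25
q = -33/25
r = 2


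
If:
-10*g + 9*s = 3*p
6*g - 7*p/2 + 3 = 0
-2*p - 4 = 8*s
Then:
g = -9/19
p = 6/133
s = -68/133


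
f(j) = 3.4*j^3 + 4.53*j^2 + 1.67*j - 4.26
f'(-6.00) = 314.51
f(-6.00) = -585.60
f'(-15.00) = 2160.77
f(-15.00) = -10485.06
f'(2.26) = 74.24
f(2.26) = 61.90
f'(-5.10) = 220.77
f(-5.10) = -345.97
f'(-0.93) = 2.07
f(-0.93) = -4.63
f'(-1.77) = 17.59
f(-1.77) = -11.88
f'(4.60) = 259.18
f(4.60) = 430.22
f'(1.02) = 21.52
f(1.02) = 5.76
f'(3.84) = 186.87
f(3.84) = 261.47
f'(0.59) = 10.57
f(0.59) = -1.00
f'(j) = 10.2*j^2 + 9.06*j + 1.67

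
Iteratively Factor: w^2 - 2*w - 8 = (w + 2)*(w - 4)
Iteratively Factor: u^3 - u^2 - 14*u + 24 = (u - 2)*(u^2 + u - 12) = (u - 3)*(u - 2)*(u + 4)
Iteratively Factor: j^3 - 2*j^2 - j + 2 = (j - 2)*(j^2 - 1) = (j - 2)*(j - 1)*(j + 1)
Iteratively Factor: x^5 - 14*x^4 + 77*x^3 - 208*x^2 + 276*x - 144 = (x - 3)*(x^4 - 11*x^3 + 44*x^2 - 76*x + 48) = (x - 4)*(x - 3)*(x^3 - 7*x^2 + 16*x - 12) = (x - 4)*(x - 3)*(x - 2)*(x^2 - 5*x + 6) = (x - 4)*(x - 3)^2*(x - 2)*(x - 2)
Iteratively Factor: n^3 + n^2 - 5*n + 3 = (n - 1)*(n^2 + 2*n - 3) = (n - 1)*(n + 3)*(n - 1)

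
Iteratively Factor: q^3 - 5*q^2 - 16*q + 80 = (q + 4)*(q^2 - 9*q + 20) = (q - 5)*(q + 4)*(q - 4)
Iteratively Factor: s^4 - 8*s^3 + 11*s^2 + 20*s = (s + 1)*(s^3 - 9*s^2 + 20*s) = (s - 5)*(s + 1)*(s^2 - 4*s) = s*(s - 5)*(s + 1)*(s - 4)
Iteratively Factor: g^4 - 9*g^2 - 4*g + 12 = (g - 1)*(g^3 + g^2 - 8*g - 12) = (g - 1)*(g + 2)*(g^2 - g - 6) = (g - 1)*(g + 2)^2*(g - 3)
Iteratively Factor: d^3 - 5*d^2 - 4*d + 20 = (d - 5)*(d^2 - 4) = (d - 5)*(d + 2)*(d - 2)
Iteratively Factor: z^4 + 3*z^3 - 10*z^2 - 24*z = (z + 4)*(z^3 - z^2 - 6*z) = (z - 3)*(z + 4)*(z^2 + 2*z) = (z - 3)*(z + 2)*(z + 4)*(z)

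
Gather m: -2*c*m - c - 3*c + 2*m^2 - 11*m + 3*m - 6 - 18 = -4*c + 2*m^2 + m*(-2*c - 8) - 24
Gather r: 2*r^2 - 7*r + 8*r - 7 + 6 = 2*r^2 + r - 1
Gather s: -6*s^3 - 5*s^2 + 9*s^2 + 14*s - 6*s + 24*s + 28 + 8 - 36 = -6*s^3 + 4*s^2 + 32*s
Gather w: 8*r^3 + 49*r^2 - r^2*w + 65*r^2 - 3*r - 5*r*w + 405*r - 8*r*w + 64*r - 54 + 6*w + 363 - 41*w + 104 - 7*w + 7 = 8*r^3 + 114*r^2 + 466*r + w*(-r^2 - 13*r - 42) + 420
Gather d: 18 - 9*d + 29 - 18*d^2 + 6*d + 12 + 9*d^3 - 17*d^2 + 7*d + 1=9*d^3 - 35*d^2 + 4*d + 60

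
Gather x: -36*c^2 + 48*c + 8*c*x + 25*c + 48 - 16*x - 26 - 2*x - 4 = -36*c^2 + 73*c + x*(8*c - 18) + 18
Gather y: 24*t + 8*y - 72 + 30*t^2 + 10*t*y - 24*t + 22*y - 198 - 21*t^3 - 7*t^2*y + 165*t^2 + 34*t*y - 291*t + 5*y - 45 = -21*t^3 + 195*t^2 - 291*t + y*(-7*t^2 + 44*t + 35) - 315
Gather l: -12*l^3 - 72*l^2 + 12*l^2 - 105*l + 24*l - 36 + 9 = -12*l^3 - 60*l^2 - 81*l - 27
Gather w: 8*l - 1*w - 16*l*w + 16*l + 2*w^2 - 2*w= 24*l + 2*w^2 + w*(-16*l - 3)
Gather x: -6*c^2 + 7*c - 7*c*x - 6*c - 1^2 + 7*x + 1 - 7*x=-6*c^2 - 7*c*x + c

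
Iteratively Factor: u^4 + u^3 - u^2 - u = (u + 1)*(u^3 - u) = u*(u + 1)*(u^2 - 1) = u*(u + 1)^2*(u - 1)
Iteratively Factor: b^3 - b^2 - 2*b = (b + 1)*(b^2 - 2*b) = b*(b + 1)*(b - 2)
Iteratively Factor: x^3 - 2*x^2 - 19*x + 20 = (x - 5)*(x^2 + 3*x - 4) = (x - 5)*(x + 4)*(x - 1)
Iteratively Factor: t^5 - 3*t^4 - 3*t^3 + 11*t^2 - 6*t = (t - 3)*(t^4 - 3*t^2 + 2*t) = (t - 3)*(t - 1)*(t^3 + t^2 - 2*t) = t*(t - 3)*(t - 1)*(t^2 + t - 2) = t*(t - 3)*(t - 1)*(t + 2)*(t - 1)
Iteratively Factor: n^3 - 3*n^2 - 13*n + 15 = (n - 1)*(n^2 - 2*n - 15) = (n - 1)*(n + 3)*(n - 5)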